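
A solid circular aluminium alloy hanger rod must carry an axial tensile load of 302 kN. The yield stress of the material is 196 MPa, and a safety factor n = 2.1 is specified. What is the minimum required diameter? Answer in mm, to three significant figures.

Allowable stress σ_allow = 196/2.1 = 93.33 MPa.
Required area A = F/σ_allow = 302000/93.33 = 3236 mm².
A = πd²/4 → d = √(4A/π) = 64.19 mm.

d = 64.2 mm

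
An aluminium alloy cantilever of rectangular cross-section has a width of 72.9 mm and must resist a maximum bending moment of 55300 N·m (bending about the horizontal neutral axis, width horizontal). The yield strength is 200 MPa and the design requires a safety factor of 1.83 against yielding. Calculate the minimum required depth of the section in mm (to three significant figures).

σ_allow = 200/1.83 = 109.3 MPa.
For a rectangular section σ = 6M/(bh²), so h² = 6M/(b σ_allow) = 6×5.5300×10^7/(72.9×109.3) = 41650 mm².
h = 204.1 mm.

h = 204 mm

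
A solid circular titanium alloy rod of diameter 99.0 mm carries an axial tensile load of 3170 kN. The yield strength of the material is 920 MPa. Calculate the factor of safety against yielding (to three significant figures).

n = 2.23

A = πd²/4 = 7698 mm².
σ = F/A = 3170000/7698 = 411.8 MPa.
n = 920/411.8 = 2.234.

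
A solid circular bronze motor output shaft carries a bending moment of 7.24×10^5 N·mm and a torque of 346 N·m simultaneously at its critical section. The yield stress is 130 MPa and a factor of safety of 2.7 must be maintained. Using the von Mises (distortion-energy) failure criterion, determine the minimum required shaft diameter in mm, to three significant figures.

σ_allow = σ_y/n = 130/2.7 = 48.15 MPa.
For a solid shaft σ_b = 32M/(πd³) and τ = 16T/(πd³), so the von Mises stress is σ' = (16/πd³)·√(4M²+3T²).
√(4M²+3T²) = √(4×(724000)² + 3×(346000)²) = 1.567×10^6 N·mm.
d³ = 16×1.567×10^6/(π×48.15) = 165800 mm³.
d = 54.93 mm.

d = 54.9 mm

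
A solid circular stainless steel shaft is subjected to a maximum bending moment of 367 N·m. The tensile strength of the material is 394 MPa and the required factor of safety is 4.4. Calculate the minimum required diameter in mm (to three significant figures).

d = 34.7 mm

σ_allow = 394/4.4 = 89.55 MPa.
For a solid circular section σ = 32M/(πd³), so d³ = 32M/(π σ_allow) = 32×367000/(π×89.55) = 41750 mm³.
d = 34.69 mm.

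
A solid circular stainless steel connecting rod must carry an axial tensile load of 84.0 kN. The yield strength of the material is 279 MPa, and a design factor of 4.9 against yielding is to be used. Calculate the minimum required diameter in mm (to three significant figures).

d = 43.3 mm

Allowable stress σ_allow = 279/4.9 = 56.94 MPa.
Required area A = F/σ_allow = 84000/56.94 = 1475 mm².
A = πd²/4 → d = √(4A/π) = 43.34 mm.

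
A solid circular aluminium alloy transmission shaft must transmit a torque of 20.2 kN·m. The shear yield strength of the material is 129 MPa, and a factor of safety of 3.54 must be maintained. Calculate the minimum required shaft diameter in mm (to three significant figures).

Allowable shear stress τ_allow = 129/3.54 = 36.44 MPa.
For a solid shaft τ = 16T/(πd³), so d³ = 16T/(π τ_allow) = 16×2.0200×10^7/(π×36.44) = 2.823×10^6 mm³.
d = (2.823×10^6)^(1/3) = 141.3 mm.

d = 141 mm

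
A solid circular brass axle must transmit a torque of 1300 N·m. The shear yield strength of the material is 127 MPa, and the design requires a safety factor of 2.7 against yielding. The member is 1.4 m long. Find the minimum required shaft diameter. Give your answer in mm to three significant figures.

d = 52.0 mm

Allowable shear stress τ_allow = 127/2.7 = 47.04 MPa.
For a solid shaft τ = 16T/(πd³), so d³ = 16T/(π τ_allow) = 16×1300000/(π×47.04) = 140800 mm³.
d = (140800)^(1/3) = 52.02 mm.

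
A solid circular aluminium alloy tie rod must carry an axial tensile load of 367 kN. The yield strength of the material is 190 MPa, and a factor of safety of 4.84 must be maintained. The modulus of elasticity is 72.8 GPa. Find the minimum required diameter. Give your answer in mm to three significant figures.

Allowable stress σ_allow = 190/4.84 = 39.26 MPa.
Required area A = F/σ_allow = 367000/39.26 = 9349 mm².
A = πd²/4 → d = √(4A/π) = 109.1 mm.

d = 109 mm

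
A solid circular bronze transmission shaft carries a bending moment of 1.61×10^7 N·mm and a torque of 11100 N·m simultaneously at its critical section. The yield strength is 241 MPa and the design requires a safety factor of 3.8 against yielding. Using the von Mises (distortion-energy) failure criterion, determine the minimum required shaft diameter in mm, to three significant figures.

σ_allow = σ_y/n = 241/3.8 = 63.42 MPa.
For a solid shaft σ_b = 32M/(πd³) and τ = 16T/(πd³), so the von Mises stress is σ' = (16/πd³)·√(4M²+3T²).
√(4M²+3T²) = √(4×(1.610×10^7)² + 3×(1.110×10^7)²) = 3.750×10^7 N·mm.
d³ = 16×3.750×10^7/(π×63.42) = 3.012×10^6 mm³.
d = 144.4 mm.

d = 144 mm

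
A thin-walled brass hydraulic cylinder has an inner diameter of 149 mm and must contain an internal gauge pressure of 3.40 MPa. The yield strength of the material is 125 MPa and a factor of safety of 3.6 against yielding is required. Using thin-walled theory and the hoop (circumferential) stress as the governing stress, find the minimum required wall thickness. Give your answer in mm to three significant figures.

σ_allow = 125/3.6 = 34.72 MPa.
Hoop stress σ_h = pD/(2t), so t = pD/(2σ_allow) = 3.40×149/(2×34.72) = 7.295 mm.

t = 7.30 mm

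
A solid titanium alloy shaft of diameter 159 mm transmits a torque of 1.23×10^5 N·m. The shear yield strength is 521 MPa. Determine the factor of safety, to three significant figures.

n = 3.34

τ = 16T/(πd³) = 16×1.2300×10^8/(π×159³) = 155.8 MPa.
n = τ_limit/τ = 521/155.8 = 3.343.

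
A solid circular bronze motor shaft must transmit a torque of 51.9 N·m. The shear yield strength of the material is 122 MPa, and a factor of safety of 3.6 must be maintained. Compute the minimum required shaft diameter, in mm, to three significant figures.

Allowable shear stress τ_allow = 122/3.6 = 33.89 MPa.
For a solid shaft τ = 16T/(πd³), so d³ = 16T/(π τ_allow) = 16×51900/(π×33.89) = 7800 mm³.
d = (7800)^(1/3) = 19.83 mm.

d = 19.8 mm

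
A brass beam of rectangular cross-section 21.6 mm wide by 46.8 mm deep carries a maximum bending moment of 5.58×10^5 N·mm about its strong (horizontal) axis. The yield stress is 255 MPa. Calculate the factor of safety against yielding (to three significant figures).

Section modulus S = bh²/6 = 21.6×46.8²/6 = 7885 mm³.
σ = M/S = 558000/7885 = 70.77 MPa.
n = 255/70.77 = 3.603.

n = 3.60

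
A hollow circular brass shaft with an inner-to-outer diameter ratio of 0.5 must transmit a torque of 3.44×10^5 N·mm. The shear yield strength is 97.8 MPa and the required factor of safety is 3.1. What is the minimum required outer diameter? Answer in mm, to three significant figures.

τ_allow = 97.8/3.1 = 31.55 MPa.
For a hollow shaft τ = 16T/[πd_o³(1−k⁴)] with k = 0.5, so 1−k⁴ = 0.9375.
d_o³ = 16T/[π τ_allow (1−k⁴)] = 16×344000/(π×31.55×0.9375) = 59240 mm³.
d_o = 38.98 mm.

d_o = 39.0 mm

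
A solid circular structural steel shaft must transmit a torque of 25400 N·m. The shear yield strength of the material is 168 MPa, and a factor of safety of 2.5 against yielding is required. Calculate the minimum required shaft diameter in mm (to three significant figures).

d = 124 mm

Allowable shear stress τ_allow = 168/2.5 = 67.20 MPa.
For a solid shaft τ = 16T/(πd³), so d³ = 16T/(π τ_allow) = 16×2.5400×10^7/(π×67.20) = 1.925×10^6 mm³.
d = (1.925×10^6)^(1/3) = 124.4 mm.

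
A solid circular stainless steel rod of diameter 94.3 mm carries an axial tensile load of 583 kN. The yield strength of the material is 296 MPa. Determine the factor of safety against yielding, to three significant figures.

n = 3.55

A = πd²/4 = 6984 mm².
σ = F/A = 583000/6984 = 83.47 MPa.
n = 296/83.47 = 3.546.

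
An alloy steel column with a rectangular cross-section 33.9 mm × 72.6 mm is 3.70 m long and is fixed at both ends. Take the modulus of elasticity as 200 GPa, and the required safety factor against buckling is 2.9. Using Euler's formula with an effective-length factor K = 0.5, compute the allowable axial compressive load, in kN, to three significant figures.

Buckling occurs about the weak axis: I_min = h·b³/12 = 72.6×33.9³/12 = 235700 mm⁴ (b = 33.9 mm is the smaller dimension).
Effective length L_e = KL = 0.5×3.70 m = 1850 mm.
Euler critical load P_cr = π²EI/L_e² = π²×200000×235700/1850² = 135900 N.
P_allow = P_cr/n = 135900/2.9 = 46880 N.

P_allow = 46.9 kN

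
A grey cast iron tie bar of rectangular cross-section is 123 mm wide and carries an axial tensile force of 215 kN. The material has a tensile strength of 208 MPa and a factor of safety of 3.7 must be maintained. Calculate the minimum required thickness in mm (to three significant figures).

t = 31.1 mm

σ_allow = 208/3.7 = 56.22 MPa.
Required area A = F/σ_allow = 215000/56.22 = 3825 mm².
t = A/w = 3825/123 = 31.09 mm.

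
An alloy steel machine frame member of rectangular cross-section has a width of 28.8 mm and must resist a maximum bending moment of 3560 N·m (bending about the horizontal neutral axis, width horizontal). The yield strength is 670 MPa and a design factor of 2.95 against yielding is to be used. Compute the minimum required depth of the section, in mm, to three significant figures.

σ_allow = 670/2.95 = 227.1 MPa.
For a rectangular section σ = 6M/(bh²), so h² = 6M/(b σ_allow) = 6×3560000/(28.8×227.1) = 3266 mm².
h = 57.14 mm.

h = 57.1 mm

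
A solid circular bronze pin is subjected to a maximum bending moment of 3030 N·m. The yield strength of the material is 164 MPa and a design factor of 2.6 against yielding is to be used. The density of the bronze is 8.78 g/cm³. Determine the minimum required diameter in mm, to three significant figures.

σ_allow = 164/2.6 = 63.08 MPa.
For a solid circular section σ = 32M/(πd³), so d³ = 32M/(π σ_allow) = 32×3030000/(π×63.08) = 489300 mm³.
d = 78.80 mm.

d = 78.8 mm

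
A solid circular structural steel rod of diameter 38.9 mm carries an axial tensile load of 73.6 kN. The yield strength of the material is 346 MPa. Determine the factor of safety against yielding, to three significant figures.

A = πd²/4 = 1188 mm².
σ = F/A = 73600/1188 = 61.93 MPa.
n = 346/61.93 = 5.587.

n = 5.59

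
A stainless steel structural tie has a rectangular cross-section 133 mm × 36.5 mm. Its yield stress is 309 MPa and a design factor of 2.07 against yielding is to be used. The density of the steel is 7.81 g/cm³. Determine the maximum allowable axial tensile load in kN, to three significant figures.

σ_allow = 309/2.07 = 149.3 MPa.
A = 133×36.5 = 4854 mm².
F_allow = σ_allow × A = 149.3×4854 = 724700 N.

F_allow = 725 kN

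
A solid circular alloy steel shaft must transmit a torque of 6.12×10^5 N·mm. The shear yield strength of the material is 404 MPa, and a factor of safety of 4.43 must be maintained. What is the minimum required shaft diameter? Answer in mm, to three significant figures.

Allowable shear stress τ_allow = 404/4.43 = 91.20 MPa.
For a solid shaft τ = 16T/(πd³), so d³ = 16T/(π τ_allow) = 16×612000/(π×91.20) = 34180 mm³.
d = (34180)^(1/3) = 32.45 mm.

d = 32.5 mm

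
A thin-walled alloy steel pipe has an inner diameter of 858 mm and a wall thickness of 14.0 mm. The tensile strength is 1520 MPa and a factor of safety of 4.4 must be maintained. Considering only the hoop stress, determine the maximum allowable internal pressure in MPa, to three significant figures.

σ_allow = 1520/4.4 = 345.5 MPa.
σ_h = pD/(2t) → p_allow = 2σ_allow t/D = 2×345.5×14.0/858 = 11.27 MPa.

p_allow = 11.3 MPa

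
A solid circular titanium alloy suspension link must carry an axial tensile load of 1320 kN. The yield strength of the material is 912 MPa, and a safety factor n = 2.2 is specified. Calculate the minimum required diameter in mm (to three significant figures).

d = 63.7 mm

Allowable stress σ_allow = 912/2.2 = 414.5 MPa.
Required area A = F/σ_allow = 1320000/414.5 = 3184 mm².
A = πd²/4 → d = √(4A/π) = 63.67 mm.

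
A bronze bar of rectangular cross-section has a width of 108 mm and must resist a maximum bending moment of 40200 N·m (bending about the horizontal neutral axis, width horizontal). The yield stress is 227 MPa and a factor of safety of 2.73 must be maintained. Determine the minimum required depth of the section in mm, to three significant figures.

h = 164 mm

σ_allow = 227/2.73 = 83.15 MPa.
For a rectangular section σ = 6M/(bh²), so h² = 6M/(b σ_allow) = 6×4.0200×10^7/(108×83.15) = 26860 mm².
h = 163.9 mm.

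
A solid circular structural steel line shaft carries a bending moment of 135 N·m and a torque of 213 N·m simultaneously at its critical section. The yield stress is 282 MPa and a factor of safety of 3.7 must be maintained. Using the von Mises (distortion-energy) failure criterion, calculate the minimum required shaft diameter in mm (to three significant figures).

σ_allow = σ_y/n = 282/3.7 = 76.22 MPa.
For a solid shaft σ_b = 32M/(πd³) and τ = 16T/(πd³), so the von Mises stress is σ' = (16/πd³)·√(4M²+3T²).
√(4M²+3T²) = √(4×(135000)² + 3×(213000)²) = 457200 N·mm.
d³ = 16×457200/(π×76.22) = 30550 mm³.
d = 31.26 mm.

d = 31.3 mm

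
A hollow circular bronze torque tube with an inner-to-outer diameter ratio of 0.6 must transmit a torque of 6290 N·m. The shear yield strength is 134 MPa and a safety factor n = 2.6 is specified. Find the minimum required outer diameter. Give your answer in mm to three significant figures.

d_o = 89.4 mm

τ_allow = 134/2.6 = 51.54 MPa.
For a hollow shaft τ = 16T/[πd_o³(1−k⁴)] with k = 0.6, so 1−k⁴ = 0.8704.
d_o³ = 16T/[π τ_allow (1−k⁴)] = 16×6290000/(π×51.54×0.8704) = 714100 mm³.
d_o = 89.38 mm.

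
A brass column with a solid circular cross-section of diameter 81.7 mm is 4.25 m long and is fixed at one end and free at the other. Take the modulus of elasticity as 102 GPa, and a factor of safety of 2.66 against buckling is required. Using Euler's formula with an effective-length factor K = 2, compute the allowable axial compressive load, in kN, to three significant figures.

I = πd⁴/64 = π×81.7⁴/64 = 2.187×10^6 mm⁴.
Effective length L_e = KL = 2×4.25 m = 8500 mm.
Euler critical load P_cr = π²EI/L_e² = π²×102000×2.187×10^6/8500² = 30470 N.
P_allow = P_cr/n = 30470/2.66 = 11460 N.

P_allow = 11.5 kN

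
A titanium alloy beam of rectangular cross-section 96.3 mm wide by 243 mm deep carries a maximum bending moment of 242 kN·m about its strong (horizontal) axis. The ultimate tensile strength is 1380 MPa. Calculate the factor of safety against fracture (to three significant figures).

Section modulus S = bh²/6 = 96.3×243²/6 = 947700 mm³.
σ = M/S = 2.4200×10^8/947700 = 255.3 MPa.
n = 1380/255.3 = 5.404.

n = 5.40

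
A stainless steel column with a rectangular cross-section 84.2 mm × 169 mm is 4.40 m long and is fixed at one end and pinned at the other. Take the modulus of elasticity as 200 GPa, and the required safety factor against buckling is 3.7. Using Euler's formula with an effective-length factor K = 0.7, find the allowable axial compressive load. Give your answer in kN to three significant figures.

P_allow = 473 kN

Buckling occurs about the weak axis: I_min = h·b³/12 = 169×84.2³/12 = 8.407×10^6 mm⁴ (b = 84.2 mm is the smaller dimension).
Effective length L_e = KL = 0.7×4.40 m = 3080 mm.
Euler critical load P_cr = π²EI/L_e² = π²×200000×8.407×10^6/3080² = 1.749×10^6 N.
P_allow = P_cr/n = 1.749×10^6/3.7 = 472800 N.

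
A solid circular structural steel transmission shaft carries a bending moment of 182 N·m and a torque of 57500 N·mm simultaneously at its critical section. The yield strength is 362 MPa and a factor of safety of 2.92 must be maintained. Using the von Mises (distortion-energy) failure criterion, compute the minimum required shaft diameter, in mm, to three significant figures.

d = 24.9 mm

σ_allow = σ_y/n = 362/2.92 = 124.0 MPa.
For a solid shaft σ_b = 32M/(πd³) and τ = 16T/(πd³), so the von Mises stress is σ' = (16/πd³)·√(4M²+3T²).
√(4M²+3T²) = √(4×(182000)² + 3×(57500)²) = 377400 N·mm.
d³ = 16×377400/(π×124.0) = 15500 mm³.
d = 24.93 mm.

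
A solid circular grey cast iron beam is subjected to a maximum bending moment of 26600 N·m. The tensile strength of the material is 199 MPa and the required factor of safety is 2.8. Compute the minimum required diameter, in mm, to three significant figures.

σ_allow = 199/2.8 = 71.07 MPa.
For a solid circular section σ = 32M/(πd³), so d³ = 32M/(π σ_allow) = 32×2.6600×10^7/(π×71.07) = 3.812×10^6 mm³.
d = 156.2 mm.

d = 156 mm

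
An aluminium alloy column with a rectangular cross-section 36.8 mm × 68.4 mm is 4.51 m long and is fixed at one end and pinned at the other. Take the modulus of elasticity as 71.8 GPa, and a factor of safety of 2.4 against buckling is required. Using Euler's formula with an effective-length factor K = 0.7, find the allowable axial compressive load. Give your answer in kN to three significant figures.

P_allow = 8.42 kN

Buckling occurs about the weak axis: I_min = h·b³/12 = 68.4×36.8³/12 = 284100 mm⁴ (b = 36.8 mm is the smaller dimension).
Effective length L_e = KL = 0.7×4.51 m = 3157 mm.
Euler critical load P_cr = π²EI/L_e² = π²×71800×284100/3157² = 20200 N.
P_allow = P_cr/n = 20200/2.4 = 8416 N.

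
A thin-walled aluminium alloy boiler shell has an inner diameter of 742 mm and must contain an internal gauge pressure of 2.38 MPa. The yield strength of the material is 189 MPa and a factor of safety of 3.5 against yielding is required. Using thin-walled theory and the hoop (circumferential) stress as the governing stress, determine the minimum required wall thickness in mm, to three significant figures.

σ_allow = 189/3.5 = 54.00 MPa.
Hoop stress σ_h = pD/(2t), so t = pD/(2σ_allow) = 2.38×742/(2×54.00) = 16.35 mm.

t = 16.4 mm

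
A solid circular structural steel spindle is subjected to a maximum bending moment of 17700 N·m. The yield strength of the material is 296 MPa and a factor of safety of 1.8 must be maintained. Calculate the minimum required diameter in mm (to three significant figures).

σ_allow = 296/1.8 = 164.4 MPa.
For a solid circular section σ = 32M/(πd³), so d³ = 32M/(π σ_allow) = 32×1.7700×10^7/(π×164.4) = 1.096×10^6 mm³.
d = 103.1 mm.

d = 103 mm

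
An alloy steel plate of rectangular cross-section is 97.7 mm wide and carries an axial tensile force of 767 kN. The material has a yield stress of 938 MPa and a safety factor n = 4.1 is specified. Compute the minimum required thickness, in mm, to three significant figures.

t = 34.3 mm

σ_allow = 938/4.1 = 228.8 MPa.
Required area A = F/σ_allow = 767000/228.8 = 3353 mm².
t = A/w = 3353/97.7 = 34.31 mm.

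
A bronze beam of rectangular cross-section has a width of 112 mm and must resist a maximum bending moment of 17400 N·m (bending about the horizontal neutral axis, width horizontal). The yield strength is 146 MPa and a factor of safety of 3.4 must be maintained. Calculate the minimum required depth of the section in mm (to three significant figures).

h = 147 mm

σ_allow = 146/3.4 = 42.94 MPa.
For a rectangular section σ = 6M/(bh²), so h² = 6M/(b σ_allow) = 6×1.7400×10^7/(112×42.94) = 21710 mm².
h = 147.3 mm.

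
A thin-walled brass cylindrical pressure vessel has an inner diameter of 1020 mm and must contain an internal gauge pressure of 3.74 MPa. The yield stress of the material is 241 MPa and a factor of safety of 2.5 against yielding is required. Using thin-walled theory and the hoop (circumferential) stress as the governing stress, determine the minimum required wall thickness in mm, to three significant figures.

σ_allow = 241/2.5 = 96.40 MPa.
Hoop stress σ_h = pD/(2t), so t = pD/(2σ_allow) = 3.74×1020/(2×96.40) = 19.79 mm.

t = 19.8 mm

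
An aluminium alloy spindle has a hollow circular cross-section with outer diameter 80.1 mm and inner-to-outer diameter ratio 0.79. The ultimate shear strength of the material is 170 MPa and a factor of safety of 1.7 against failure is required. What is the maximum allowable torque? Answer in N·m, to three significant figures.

τ_allow = 170/1.7 = 100.0 MPa.
For a hollow shaft T_allow = τ_allow·πd_o³(1−k⁴)/16 with 1−k⁴ = 0.6105, so πd_o³(1−k⁴)/16 = 61600 mm³.
T_allow = 100.0×61600 = 6.160×10^6 N·mm = 6160 N·m.

T_allow = 6160 N·m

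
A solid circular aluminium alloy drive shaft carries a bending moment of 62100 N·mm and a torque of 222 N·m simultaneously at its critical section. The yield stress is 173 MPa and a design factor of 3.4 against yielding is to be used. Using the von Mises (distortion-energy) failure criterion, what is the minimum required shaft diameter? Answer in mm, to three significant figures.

d = 34.3 mm

σ_allow = σ_y/n = 173/3.4 = 50.88 MPa.
For a solid shaft σ_b = 32M/(πd³) and τ = 16T/(πd³), so the von Mises stress is σ' = (16/πd³)·√(4M²+3T²).
√(4M²+3T²) = √(4×(62100)² + 3×(222000)²) = 404100 N·mm.
d³ = 16×404100/(π×50.88) = 40450 mm³.
d = 34.33 mm.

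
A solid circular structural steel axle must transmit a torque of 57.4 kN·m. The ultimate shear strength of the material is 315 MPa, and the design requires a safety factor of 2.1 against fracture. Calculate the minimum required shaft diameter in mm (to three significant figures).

d = 125 mm

Allowable shear stress τ_allow = 315/2.1 = 150.0 MPa.
For a solid shaft τ = 16T/(πd³), so d³ = 16T/(π τ_allow) = 16×5.7400×10^7/(π×150.0) = 1.949×10^6 mm³.
d = (1.949×10^6)^(1/3) = 124.9 mm.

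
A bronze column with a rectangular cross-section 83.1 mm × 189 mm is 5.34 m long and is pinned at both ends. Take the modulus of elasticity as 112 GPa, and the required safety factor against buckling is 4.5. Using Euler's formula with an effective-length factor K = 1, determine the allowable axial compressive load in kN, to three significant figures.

Buckling occurs about the weak axis: I_min = h·b³/12 = 189×83.1³/12 = 9.038×10^6 mm⁴ (b = 83.1 mm is the smaller dimension).
Effective length L_e = KL = 1×5.34 m = 5340 mm.
Euler critical load P_cr = π²EI/L_e² = π²×112000×9.038×10^6/5340² = 350400 N.
P_allow = P_cr/n = 350400/4.5 = 77860 N.

P_allow = 77.9 kN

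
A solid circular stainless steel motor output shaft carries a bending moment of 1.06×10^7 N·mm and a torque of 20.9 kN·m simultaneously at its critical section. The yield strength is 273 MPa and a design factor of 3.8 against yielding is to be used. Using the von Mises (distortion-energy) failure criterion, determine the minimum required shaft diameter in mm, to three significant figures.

σ_allow = σ_y/n = 273/3.8 = 71.84 MPa.
For a solid shaft σ_b = 32M/(πd³) and τ = 16T/(πd³), so the von Mises stress is σ' = (16/πd³)·√(4M²+3T²).
√(4M²+3T²) = √(4×(1.060×10^7)² + 3×(2.090×10^7)²) = 4.195×10^7 N·mm.
d³ = 16×4.195×10^7/(π×71.84) = 2.974×10^6 mm³.
d = 143.8 mm.

d = 144 mm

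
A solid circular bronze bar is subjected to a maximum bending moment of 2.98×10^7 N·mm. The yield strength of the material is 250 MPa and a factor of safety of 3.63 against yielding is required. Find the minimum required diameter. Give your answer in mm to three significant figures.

d = 164 mm

σ_allow = 250/3.63 = 68.87 MPa.
For a solid circular section σ = 32M/(πd³), so d³ = 32M/(π σ_allow) = 32×2.9800×10^7/(π×68.87) = 4.407×10^6 mm³.
d = 164.0 mm.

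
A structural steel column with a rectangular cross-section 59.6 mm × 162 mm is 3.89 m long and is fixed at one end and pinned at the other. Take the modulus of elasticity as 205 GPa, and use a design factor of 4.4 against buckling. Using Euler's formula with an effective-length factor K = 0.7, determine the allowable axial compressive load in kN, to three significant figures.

P_allow = 177 kN

Buckling occurs about the weak axis: I_min = h·b³/12 = 162×59.6³/12 = 2.858×10^6 mm⁴ (b = 59.6 mm is the smaller dimension).
Effective length L_e = KL = 0.7×3.89 m = 2723 mm.
Euler critical load P_cr = π²EI/L_e² = π²×205000×2.858×10^6/2723² = 779900 N.
P_allow = P_cr/n = 779900/4.4 = 177200 N.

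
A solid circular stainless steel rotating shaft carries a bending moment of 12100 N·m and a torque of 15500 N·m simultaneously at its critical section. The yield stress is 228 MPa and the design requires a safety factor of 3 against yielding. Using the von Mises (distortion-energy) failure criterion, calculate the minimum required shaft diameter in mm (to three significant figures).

σ_allow = σ_y/n = 228/3 = 76.00 MPa.
For a solid shaft σ_b = 32M/(πd³) and τ = 16T/(πd³), so the von Mises stress is σ' = (16/πd³)·√(4M²+3T²).
√(4M²+3T²) = √(4×(1.210×10^7)² + 3×(1.550×10^7)²) = 3.614×10^7 N·mm.
d³ = 16×3.614×10^7/(π×76.00) = 2.422×10^6 mm³.
d = 134.3 mm.

d = 134 mm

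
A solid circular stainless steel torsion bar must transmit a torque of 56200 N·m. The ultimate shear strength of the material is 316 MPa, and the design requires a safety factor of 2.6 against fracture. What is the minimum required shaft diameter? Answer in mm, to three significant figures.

Allowable shear stress τ_allow = 316/2.6 = 121.5 MPa.
For a solid shaft τ = 16T/(πd³), so d³ = 16T/(π τ_allow) = 16×5.6200×10^7/(π×121.5) = 2.355×10^6 mm³.
d = (2.355×10^6)^(1/3) = 133.0 mm.

d = 133 mm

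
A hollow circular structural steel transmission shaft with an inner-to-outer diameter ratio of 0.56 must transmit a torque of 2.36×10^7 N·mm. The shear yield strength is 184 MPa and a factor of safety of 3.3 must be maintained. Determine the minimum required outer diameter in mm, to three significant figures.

τ_allow = 184/3.3 = 55.76 MPa.
For a hollow shaft τ = 16T/[πd_o³(1−k⁴)] with k = 0.56, so 1−k⁴ = 0.9017.
d_o³ = 16T/[π τ_allow (1−k⁴)] = 16×2.3600×10^7/(π×55.76×0.9017) = 2.391×10^6 mm³.
d_o = 133.7 mm.

d_o = 134 mm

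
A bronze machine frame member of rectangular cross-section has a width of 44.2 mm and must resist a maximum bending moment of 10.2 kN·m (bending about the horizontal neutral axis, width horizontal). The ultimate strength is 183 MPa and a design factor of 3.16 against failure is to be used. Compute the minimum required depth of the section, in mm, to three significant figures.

h = 155 mm

σ_allow = 183/3.16 = 57.91 MPa.
For a rectangular section σ = 6M/(bh²), so h² = 6M/(b σ_allow) = 6×1.0200×10^7/(44.2×57.91) = 23910 mm².
h = 154.6 mm.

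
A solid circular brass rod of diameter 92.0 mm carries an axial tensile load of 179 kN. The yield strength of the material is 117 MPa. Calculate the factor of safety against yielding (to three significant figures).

A = πd²/4 = 6648 mm².
σ = F/A = 179000/6648 = 26.93 MPa.
n = 117/26.93 = 4.345.

n = 4.35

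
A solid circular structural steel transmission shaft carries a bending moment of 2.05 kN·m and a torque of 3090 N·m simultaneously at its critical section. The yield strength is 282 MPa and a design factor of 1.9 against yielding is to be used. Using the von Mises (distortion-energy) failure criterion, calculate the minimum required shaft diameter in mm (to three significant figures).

σ_allow = σ_y/n = 282/1.9 = 148.4 MPa.
For a solid shaft σ_b = 32M/(πd³) and τ = 16T/(πd³), so the von Mises stress is σ' = (16/πd³)·√(4M²+3T²).
√(4M²+3T²) = √(4×(2.050×10^6)² + 3×(3.090×10^6)²) = 6.742×10^6 N·mm.
d³ = 16×6.742×10^6/(π×148.4) = 231300 mm³.
d = 61.39 mm.

d = 61.4 mm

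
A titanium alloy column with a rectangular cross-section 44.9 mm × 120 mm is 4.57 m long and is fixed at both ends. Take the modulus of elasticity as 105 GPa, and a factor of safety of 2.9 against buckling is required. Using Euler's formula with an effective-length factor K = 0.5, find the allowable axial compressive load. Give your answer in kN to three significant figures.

Buckling occurs about the weak axis: I_min = h·b³/12 = 120×44.9³/12 = 905200 mm⁴ (b = 44.9 mm is the smaller dimension).
Effective length L_e = KL = 0.5×4.57 m = 2285 mm.
Euler critical load P_cr = π²EI/L_e² = π²×105000×905200/2285² = 179700 N.
P_allow = P_cr/n = 179700/2.9 = 61950 N.

P_allow = 62.0 kN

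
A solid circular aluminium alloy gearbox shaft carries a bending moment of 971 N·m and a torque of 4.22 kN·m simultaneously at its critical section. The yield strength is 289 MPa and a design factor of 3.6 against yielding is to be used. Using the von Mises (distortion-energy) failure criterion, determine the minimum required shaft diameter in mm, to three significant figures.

σ_allow = σ_y/n = 289/3.6 = 80.28 MPa.
For a solid shaft σ_b = 32M/(πd³) and τ = 16T/(πd³), so the von Mises stress is σ' = (16/πd³)·√(4M²+3T²).
√(4M²+3T²) = √(4×(971000)² + 3×(4.220×10^6)²) = 7.563×10^6 N·mm.
d³ = 16×7.563×10^6/(π×80.28) = 479800 mm³.
d = 78.29 mm.

d = 78.3 mm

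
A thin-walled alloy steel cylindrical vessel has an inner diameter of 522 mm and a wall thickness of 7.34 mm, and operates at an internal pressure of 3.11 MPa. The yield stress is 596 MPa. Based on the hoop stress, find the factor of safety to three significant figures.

n = 5.39

σ_h = pD/(2t) = 3.11×522/(2×7.34) = 110.6 MPa.
n = 596/110.6 = 5.389.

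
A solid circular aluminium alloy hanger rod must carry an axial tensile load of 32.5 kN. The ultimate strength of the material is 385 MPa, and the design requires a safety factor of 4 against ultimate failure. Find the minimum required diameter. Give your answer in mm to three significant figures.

Allowable stress σ_allow = 385/4 = 96.25 MPa.
Required area A = F/σ_allow = 32500/96.25 = 337.7 mm².
A = πd²/4 → d = √(4A/π) = 20.73 mm.

d = 20.7 mm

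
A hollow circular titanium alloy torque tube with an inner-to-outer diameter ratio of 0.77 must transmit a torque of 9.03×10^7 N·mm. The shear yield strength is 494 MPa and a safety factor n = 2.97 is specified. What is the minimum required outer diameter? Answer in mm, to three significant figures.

d_o = 162 mm

τ_allow = 494/2.97 = 166.3 MPa.
For a hollow shaft τ = 16T/[πd_o³(1−k⁴)] with k = 0.77, so 1−k⁴ = 0.6485.
d_o³ = 16T/[π τ_allow (1−k⁴)] = 16×9.0300×10^7/(π×166.3×0.6485) = 4.264×10^6 mm³.
d_o = 162.2 mm.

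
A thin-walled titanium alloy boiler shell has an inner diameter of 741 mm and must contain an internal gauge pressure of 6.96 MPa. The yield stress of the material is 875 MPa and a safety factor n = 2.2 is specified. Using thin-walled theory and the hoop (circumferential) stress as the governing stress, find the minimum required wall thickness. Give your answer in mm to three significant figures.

σ_allow = 875/2.2 = 397.7 MPa.
Hoop stress σ_h = pD/(2t), so t = pD/(2σ_allow) = 6.96×741/(2×397.7) = 6.484 mm.

t = 6.48 mm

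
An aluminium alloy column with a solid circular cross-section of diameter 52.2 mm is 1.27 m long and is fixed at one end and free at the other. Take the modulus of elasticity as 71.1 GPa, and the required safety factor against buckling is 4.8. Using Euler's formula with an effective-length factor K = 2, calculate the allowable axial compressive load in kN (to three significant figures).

P_allow = 8.26 kN

I = πd⁴/64 = π×52.2⁴/64 = 364500 mm⁴.
Effective length L_e = KL = 2×1.27 m = 2540 mm.
Euler critical load P_cr = π²EI/L_e² = π²×71100×364500/2540² = 39640 N.
P_allow = P_cr/n = 39640/4.8 = 8259 N.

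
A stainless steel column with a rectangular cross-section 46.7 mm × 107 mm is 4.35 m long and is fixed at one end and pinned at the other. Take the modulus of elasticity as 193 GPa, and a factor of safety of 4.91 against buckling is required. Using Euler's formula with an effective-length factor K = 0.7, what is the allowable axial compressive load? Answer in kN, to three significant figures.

Buckling occurs about the weak axis: I_min = h·b³/12 = 107×46.7³/12 = 908100 mm⁴ (b = 46.7 mm is the smaller dimension).
Effective length L_e = KL = 0.7×4.35 m = 3045 mm.
Euler critical load P_cr = π²EI/L_e² = π²×193000×908100/3045² = 186600 N.
P_allow = P_cr/n = 186600/4.91 = 38000 N.

P_allow = 38.0 kN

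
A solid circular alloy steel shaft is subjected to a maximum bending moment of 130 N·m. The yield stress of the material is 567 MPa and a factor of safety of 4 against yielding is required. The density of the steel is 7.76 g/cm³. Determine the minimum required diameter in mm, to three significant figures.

d = 21.1 mm

σ_allow = 567/4 = 141.8 MPa.
For a solid circular section σ = 32M/(πd³), so d³ = 32M/(π σ_allow) = 32×130000/(π×141.8) = 9342 mm³.
d = 21.06 mm.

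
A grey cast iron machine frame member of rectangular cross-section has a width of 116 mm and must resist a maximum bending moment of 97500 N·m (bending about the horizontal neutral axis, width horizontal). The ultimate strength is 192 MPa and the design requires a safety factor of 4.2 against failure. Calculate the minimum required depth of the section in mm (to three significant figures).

h = 332 mm

σ_allow = 192/4.2 = 45.71 MPa.
For a rectangular section σ = 6M/(bh²), so h² = 6M/(b σ_allow) = 6×9.7500×10^7/(116×45.71) = 110300 mm².
h = 332.1 mm.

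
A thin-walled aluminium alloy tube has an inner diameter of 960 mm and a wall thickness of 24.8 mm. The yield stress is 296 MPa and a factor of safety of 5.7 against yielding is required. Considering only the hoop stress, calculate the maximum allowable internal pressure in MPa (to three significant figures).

σ_allow = 296/5.7 = 51.93 MPa.
σ_h = pD/(2t) → p_allow = 2σ_allow t/D = 2×51.93×24.8/960 = 2.683 MPa.

p_allow = 2.68 MPa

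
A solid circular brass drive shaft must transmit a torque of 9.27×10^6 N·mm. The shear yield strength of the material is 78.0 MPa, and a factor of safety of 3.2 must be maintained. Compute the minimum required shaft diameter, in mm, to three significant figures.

d = 125 mm

Allowable shear stress τ_allow = 78.0/3.2 = 24.38 MPa.
For a solid shaft τ = 16T/(πd³), so d³ = 16T/(π τ_allow) = 16×9270000/(π×24.38) = 1.937×10^6 mm³.
d = (1.937×10^6)^(1/3) = 124.7 mm.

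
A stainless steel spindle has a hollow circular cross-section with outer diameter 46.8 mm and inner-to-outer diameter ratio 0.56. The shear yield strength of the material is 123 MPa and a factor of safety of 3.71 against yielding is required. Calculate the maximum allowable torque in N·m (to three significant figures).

τ_allow = 123/3.71 = 33.15 MPa.
For a hollow shaft T_allow = τ_allow·πd_o³(1−k⁴)/16 with 1−k⁴ = 0.9017, so πd_o³(1−k⁴)/16 = 18150 mm³.
T_allow = 33.15×18150 = 601600 N·mm = 601.6 N·m.

T_allow = 602 N·m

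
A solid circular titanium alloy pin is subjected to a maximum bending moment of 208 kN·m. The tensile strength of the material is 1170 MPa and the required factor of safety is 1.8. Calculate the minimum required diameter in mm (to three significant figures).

σ_allow = 1170/1.8 = 650.0 MPa.
For a solid circular section σ = 32M/(πd³), so d³ = 32M/(π σ_allow) = 32×2.0800×10^8/(π×650.0) = 3.259×10^6 mm³.
d = 148.3 mm.

d = 148 mm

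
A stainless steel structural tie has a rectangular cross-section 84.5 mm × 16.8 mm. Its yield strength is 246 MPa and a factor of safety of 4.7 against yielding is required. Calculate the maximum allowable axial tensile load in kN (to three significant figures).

σ_allow = 246/4.7 = 52.34 MPa.
A = 84.5×16.8 = 1420 mm².
F_allow = σ_allow × A = 52.34×1420 = 74300 N.

F_allow = 74.3 kN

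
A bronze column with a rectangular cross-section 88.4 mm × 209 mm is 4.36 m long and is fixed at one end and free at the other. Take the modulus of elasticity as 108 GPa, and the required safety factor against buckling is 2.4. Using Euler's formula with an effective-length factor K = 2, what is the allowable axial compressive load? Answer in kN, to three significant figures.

P_allow = 70.3 kN

Buckling occurs about the weak axis: I_min = h·b³/12 = 209×88.4³/12 = 1.203×10^7 mm⁴ (b = 88.4 mm is the smaller dimension).
Effective length L_e = KL = 2×4.36 m = 8720 mm.
Euler critical load P_cr = π²EI/L_e² = π²×108000×1.203×10^7/8720² = 168700 N.
P_allow = P_cr/n = 168700/2.4 = 70280 N.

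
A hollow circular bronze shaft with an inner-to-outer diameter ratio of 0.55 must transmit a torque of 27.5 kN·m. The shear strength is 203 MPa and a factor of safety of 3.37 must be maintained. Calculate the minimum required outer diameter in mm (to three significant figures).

τ_allow = 203/3.37 = 60.24 MPa.
For a hollow shaft τ = 16T/[πd_o³(1−k⁴)] with k = 0.55, so 1−k⁴ = 0.9085.
d_o³ = 16T/[π τ_allow (1−k⁴)] = 16×2.7500×10^7/(π×60.24×0.9085) = 2.559×10^6 mm³.
d_o = 136.8 mm.

d_o = 137 mm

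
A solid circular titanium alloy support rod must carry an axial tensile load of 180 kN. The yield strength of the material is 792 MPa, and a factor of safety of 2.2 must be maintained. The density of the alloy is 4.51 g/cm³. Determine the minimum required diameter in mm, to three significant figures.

Allowable stress σ_allow = 792/2.2 = 360.0 MPa.
Required area A = F/σ_allow = 180000/360.0 = 500.0 mm².
A = πd²/4 → d = √(4A/π) = 25.23 mm.

d = 25.2 mm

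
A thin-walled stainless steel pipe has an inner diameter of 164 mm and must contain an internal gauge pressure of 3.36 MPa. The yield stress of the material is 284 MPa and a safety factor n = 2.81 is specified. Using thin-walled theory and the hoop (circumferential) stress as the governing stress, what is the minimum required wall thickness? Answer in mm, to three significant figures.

σ_allow = 284/2.81 = 101.1 MPa.
Hoop stress σ_h = pD/(2t), so t = pD/(2σ_allow) = 3.36×164/(2×101.1) = 2.726 mm.

t = 2.73 mm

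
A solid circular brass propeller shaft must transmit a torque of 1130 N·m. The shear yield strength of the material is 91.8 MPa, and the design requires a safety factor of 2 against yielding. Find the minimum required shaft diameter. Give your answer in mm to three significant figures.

d = 50.1 mm

Allowable shear stress τ_allow = 91.8/2 = 45.90 MPa.
For a solid shaft τ = 16T/(πd³), so d³ = 16T/(π τ_allow) = 16×1130000/(π×45.90) = 125400 mm³.
d = (125400)^(1/3) = 50.05 mm.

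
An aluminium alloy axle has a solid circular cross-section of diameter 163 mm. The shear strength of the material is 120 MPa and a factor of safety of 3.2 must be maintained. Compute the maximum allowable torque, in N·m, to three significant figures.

τ_allow = 120/3.2 = 37.50 MPa.
For a solid shaft T_allow = τ_allow·πd³/16; πd³/16 = π×163³/16 = 850300 mm³.
T_allow = 37.50×850300 = 3.189×10^7 N·mm = 31890 N·m.

T_allow = 31900 N·m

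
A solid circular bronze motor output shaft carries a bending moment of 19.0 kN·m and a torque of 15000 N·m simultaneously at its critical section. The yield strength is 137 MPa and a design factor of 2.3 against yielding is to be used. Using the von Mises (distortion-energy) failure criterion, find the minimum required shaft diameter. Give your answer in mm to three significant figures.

d = 158 mm

σ_allow = σ_y/n = 137/2.3 = 59.57 MPa.
For a solid shaft σ_b = 32M/(πd³) and τ = 16T/(πd³), so the von Mises stress is σ' = (16/πd³)·√(4M²+3T²).
√(4M²+3T²) = √(4×(1.900×10^7)² + 3×(1.500×10^7)²) = 4.603×10^7 N·mm.
d³ = 16×4.603×10^7/(π×59.57) = 3.936×10^6 mm³.
d = 157.9 mm.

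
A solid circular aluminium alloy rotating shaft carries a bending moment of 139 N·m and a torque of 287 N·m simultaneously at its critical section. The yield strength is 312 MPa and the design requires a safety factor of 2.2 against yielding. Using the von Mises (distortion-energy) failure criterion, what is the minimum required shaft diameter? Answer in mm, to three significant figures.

d = 27.3 mm

σ_allow = σ_y/n = 312/2.2 = 141.8 MPa.
For a solid shaft σ_b = 32M/(πd³) and τ = 16T/(πd³), so the von Mises stress is σ' = (16/πd³)·√(4M²+3T²).
√(4M²+3T²) = √(4×(139000)² + 3×(287000)²) = 569600 N·mm.
d³ = 16×569600/(π×141.8) = 20450 mm³.
d = 27.35 mm.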